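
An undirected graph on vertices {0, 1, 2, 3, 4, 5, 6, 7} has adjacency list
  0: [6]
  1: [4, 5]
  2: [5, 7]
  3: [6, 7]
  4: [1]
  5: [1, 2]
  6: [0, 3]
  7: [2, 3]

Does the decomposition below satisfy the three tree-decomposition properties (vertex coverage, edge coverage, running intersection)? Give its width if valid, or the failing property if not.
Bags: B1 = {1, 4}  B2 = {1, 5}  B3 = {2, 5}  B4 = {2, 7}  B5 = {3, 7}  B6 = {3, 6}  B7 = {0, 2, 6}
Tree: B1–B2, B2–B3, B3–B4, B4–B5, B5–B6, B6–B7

No — bags containing vertex 2 are not connected in the tree.

A tree decomposition must satisfy three properties: every vertex lies in some bag; for every edge, both endpoints lie together in some bag; and for every vertex, the bags containing it form a connected subtree. Here bags containing vertex 2 are not connected in the tree, so the decomposition is invalid.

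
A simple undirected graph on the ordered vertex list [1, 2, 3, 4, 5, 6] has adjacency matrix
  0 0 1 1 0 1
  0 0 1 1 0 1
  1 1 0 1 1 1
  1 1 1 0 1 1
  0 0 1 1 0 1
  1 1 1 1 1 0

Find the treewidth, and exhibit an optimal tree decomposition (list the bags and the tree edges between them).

The largest bag has 4 vertices, giving width 3; this decomposition certifies tw(G) ≤ 3. Conversely, {1, 3, 4, 6} is a clique of size 4, and the vertices of any clique must share a bag in every tree decomposition; so some bag has ≥ 4 vertices and tw(G) ≥ 3. The upper and lower bounds meet at 3, so that is the treewidth.

Treewidth 3.
One optimal decomposition is:
Bags: B1 = {3, 4, 5, 6}  B2 = {1, 3, 4, 6}  B3 = {2, 3, 4, 6}
Tree: B1–B2, B2–B3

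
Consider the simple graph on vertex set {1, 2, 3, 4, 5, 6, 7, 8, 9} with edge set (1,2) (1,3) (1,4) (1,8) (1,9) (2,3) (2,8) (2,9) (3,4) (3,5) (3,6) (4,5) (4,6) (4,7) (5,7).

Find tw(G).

A width-2 tree decomposition is:
Bags: B1 = {3, 4, 6}  B2 = {1, 3, 4}  B3 = {1, 2, 3}  B4 = {1, 2, 8}  B5 = {1, 2, 9}  B6 = {3, 4, 5}  B7 = {4, 5, 7}
Tree: B1–B2, B2–B3, B3–B4, B4–B5, B2–B6, B6–B7
Every bag has size at most 3, so the width is 3 − 1 = 2 and tw(G) ≤ 2. Conversely, {1, 2, 8} is a clique of size 3, and the vertices of any clique must share a bag in every tree decomposition; so some bag has ≥ 3 vertices and tw(G) ≥ 2. The upper and lower bounds meet at 2, so that is the treewidth.

2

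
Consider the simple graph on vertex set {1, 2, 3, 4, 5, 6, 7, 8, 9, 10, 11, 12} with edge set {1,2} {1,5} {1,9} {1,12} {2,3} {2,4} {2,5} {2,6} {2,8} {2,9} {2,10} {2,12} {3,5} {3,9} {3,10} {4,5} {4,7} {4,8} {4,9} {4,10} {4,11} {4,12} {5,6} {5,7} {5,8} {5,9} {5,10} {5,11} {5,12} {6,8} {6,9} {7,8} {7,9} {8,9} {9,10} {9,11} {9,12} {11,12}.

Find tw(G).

A width-4 tree decomposition is:
Bags: B1 = {2, 4, 5, 9, 12}  B2 = {2, 4, 5, 9, 10}  B3 = {2, 4, 5, 8, 9}  B4 = {4, 5, 7, 8, 9}  B5 = {4, 5, 9, 11, 12}  B6 = {2, 5, 6, 8, 9}  B7 = {2, 3, 5, 9, 10}  B8 = {1, 2, 5, 9, 12}
Tree: B1–B2, B2–B3, B3–B4, B1–B5, B3–B6, B2–B7, B1–B8
Every bag has size at most 5, so the width is 5 − 1 = 4 and tw(G) ≤ 4. Conversely, {1, 2, 5, 9, 12} is a clique of size 5, and the vertices of any clique must share a bag in every tree decomposition; so some bag has ≥ 5 vertices and tw(G) ≥ 4. The upper and lower bounds meet at 4, so that is the treewidth.

4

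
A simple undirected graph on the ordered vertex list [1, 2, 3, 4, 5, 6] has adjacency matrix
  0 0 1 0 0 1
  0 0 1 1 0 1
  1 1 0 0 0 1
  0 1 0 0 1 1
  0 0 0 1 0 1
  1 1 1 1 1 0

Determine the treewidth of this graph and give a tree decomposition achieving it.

Treewidth 2.
One optimal decomposition is:
Bags: B1 = {2, 3, 6}  B2 = {1, 3, 6}  B3 = {2, 4, 6}  B4 = {4, 5, 6}
Tree: B1–B2, B1–B3, B3–B4

Each bag holds 3 vertices, so the decomposition has width 2, which upper-bounds the treewidth. Conversely, {1, 3, 6} is a clique of size 3, and the vertices of any clique must share a bag in every tree decomposition; so some bag has ≥ 3 vertices and tw(G) ≥ 2. Therefore the treewidth is 2.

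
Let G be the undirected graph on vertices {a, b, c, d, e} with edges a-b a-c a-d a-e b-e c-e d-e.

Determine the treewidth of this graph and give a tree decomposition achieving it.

Treewidth 2.
One optimal decomposition is:
Bags: B1 = {a, b, e}  B2 = {a, d, e}  B3 = {a, c, e}
Tree: B1–B2, B2–B3

Each bag holds 3 vertices, so the decomposition has width 2, which upper-bounds the treewidth. On the other hand G contains the 3-clique {a, d, e}. A clique must lie in a single bag of any decomposition, so no decomposition can have width below 2. Combining the bounds, tw(G) = 2.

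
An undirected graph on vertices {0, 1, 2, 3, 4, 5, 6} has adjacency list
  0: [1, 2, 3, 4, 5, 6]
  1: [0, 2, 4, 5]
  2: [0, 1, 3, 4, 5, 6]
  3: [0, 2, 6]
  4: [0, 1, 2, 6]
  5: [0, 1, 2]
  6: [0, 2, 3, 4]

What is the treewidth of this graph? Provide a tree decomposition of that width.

Each bag holds 4 vertices, so the decomposition has width 3, which upper-bounds the treewidth. Conversely, {0, 1, 2, 4} is a clique of size 4, and the vertices of any clique must share a bag in every tree decomposition; so some bag has ≥ 4 vertices and tw(G) ≥ 3. Therefore the treewidth is 3.

Treewidth 3.
One optimal decomposition is:
Bags: B1 = {0, 2, 4, 6}  B2 = {0, 2, 3, 6}  B3 = {0, 1, 2, 4}  B4 = {0, 1, 2, 5}
Tree: B1–B2, B1–B3, B3–B4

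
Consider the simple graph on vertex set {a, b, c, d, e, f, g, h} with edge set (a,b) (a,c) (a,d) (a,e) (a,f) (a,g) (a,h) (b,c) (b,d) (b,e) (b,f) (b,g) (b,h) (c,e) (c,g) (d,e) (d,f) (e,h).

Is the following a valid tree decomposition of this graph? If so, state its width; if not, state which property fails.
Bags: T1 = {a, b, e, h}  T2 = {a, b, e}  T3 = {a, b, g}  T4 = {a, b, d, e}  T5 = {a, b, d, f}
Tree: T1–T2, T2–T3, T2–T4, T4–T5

A tree decomposition must satisfy three properties: every vertex lies in some bag; for every edge, both endpoints lie together in some bag; and for every vertex, the bags containing it form a connected subtree. Here vertex c appears in no bag, so the decomposition is invalid.

No — vertex c appears in no bag.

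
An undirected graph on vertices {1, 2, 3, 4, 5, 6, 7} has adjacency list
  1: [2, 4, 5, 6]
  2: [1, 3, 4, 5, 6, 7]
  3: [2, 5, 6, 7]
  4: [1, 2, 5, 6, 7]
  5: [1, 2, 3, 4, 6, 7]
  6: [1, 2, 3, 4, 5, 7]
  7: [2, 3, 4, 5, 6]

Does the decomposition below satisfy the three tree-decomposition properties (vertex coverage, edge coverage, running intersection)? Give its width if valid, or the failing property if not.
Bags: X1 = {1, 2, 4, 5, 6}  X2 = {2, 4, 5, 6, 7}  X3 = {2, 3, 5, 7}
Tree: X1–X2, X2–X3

A tree decomposition must satisfy three properties: every vertex lies in some bag; for every edge, both endpoints lie together in some bag; and for every vertex, the bags containing it form a connected subtree. Here edge (6,3) lies in no bag, so the decomposition is invalid.

No — edge (6,3) lies in no bag.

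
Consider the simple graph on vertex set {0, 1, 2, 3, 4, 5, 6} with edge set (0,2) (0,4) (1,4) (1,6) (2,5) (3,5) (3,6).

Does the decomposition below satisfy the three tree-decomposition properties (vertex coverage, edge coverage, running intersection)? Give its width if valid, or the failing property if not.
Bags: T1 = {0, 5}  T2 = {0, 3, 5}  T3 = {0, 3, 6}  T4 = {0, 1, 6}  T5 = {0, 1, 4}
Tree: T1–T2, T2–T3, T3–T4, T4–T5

A tree decomposition must satisfy three properties: every vertex lies in some bag; for every edge, both endpoints lie together in some bag; and for every vertex, the bags containing it form a connected subtree. Here vertex 2 appears in no bag, so the decomposition is invalid.

No — vertex 2 appears in no bag.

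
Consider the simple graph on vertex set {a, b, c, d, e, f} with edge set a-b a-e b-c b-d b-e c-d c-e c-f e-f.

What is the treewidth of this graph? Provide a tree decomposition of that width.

Each bag holds 3 vertices, so the decomposition has width 2, which upper-bounds the treewidth. Conversely, {b, c, d} is a clique of size 3, and the vertices of any clique must share a bag in every tree decomposition; so some bag has ≥ 3 vertices and tw(G) ≥ 2. The upper and lower bounds meet at 2, so that is the treewidth.

Treewidth 2.
One such decomposition:
Bags: B1 = {c, e, f}  B2 = {b, c, e}  B3 = {a, b, e}  B4 = {b, c, d}
Tree: B1–B2, B2–B3, B2–B4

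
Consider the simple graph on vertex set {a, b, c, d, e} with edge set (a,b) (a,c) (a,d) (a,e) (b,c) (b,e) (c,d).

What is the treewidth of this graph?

A width-2 tree decomposition is:
Bags: B1 = {a, c, d}  B2 = {a, b, c}  B3 = {a, b, e}
Tree: B1–B2, B2–B3
The largest bag has 3 vertices, giving width 2; this decomposition certifies tw(G) ≤ 2. Conversely, {a, b, e} is a clique of size 3, and the vertices of any clique must share a bag in every tree decomposition; so some bag has ≥ 3 vertices and tw(G) ≥ 2. Combining the bounds, tw(G) = 2.

2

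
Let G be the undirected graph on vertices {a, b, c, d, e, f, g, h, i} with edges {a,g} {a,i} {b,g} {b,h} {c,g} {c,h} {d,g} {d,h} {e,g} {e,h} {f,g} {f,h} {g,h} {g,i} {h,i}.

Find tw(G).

2

A width-2 tree decomposition is:
Bags: B1 = {g, h, i}  B2 = {a, g, i}  B3 = {d, g, h}  B4 = {c, g, h}  B5 = {e, g, h}  B6 = {f, g, h}  B7 = {b, g, h}
Tree: B1–B2, B1–B3, B1–B4, B3–B5, B1–B6, B3–B7
The largest bag has 3 vertices, giving width 2; this decomposition certifies tw(G) ≤ 2. On the other hand G contains the 3-clique {d, g, h}. A clique must lie in a single bag of any decomposition, so no decomposition can have width below 2. The upper and lower bounds meet at 2, so that is the treewidth.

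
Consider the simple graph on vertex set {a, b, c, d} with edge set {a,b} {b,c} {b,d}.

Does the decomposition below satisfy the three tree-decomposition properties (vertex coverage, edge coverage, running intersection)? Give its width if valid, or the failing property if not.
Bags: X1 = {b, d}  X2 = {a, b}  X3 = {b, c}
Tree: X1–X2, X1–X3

Vertex coverage: the bags together contain {a, b, c, d}, the full vertex set. Edge coverage: each edge of G has both endpoints in at least one bag. Running intersection: for every vertex, the bags containing it form a connected subtree. All three properties hold, so this is a valid tree decomposition of width max|bag| − 1 = 1, and hence tw(G) ≤ 1.

Yes; width 1.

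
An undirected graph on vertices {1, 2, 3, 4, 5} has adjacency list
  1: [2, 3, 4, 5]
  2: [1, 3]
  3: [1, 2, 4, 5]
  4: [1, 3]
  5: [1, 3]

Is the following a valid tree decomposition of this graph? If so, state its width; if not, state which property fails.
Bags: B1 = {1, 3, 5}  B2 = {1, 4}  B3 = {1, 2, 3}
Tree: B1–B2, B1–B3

No — edge (3,4) lies in no bag.

A tree decomposition must satisfy three properties: every vertex lies in some bag; for every edge, both endpoints lie together in some bag; and for every vertex, the bags containing it form a connected subtree. Here edge (3,4) lies in no bag, so the decomposition is invalid.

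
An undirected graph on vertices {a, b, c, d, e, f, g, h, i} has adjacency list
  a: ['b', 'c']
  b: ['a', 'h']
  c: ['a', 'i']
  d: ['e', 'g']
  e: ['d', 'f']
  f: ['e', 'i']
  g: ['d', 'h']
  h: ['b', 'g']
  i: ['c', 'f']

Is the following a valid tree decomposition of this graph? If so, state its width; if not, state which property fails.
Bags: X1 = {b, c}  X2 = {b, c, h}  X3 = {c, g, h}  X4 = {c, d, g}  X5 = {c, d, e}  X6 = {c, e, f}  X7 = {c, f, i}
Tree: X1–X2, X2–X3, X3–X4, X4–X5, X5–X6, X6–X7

A tree decomposition must satisfy three properties: every vertex lies in some bag; for every edge, both endpoints lie together in some bag; and for every vertex, the bags containing it form a connected subtree. Here vertex a appears in no bag, so the decomposition is invalid.

No — vertex a appears in no bag.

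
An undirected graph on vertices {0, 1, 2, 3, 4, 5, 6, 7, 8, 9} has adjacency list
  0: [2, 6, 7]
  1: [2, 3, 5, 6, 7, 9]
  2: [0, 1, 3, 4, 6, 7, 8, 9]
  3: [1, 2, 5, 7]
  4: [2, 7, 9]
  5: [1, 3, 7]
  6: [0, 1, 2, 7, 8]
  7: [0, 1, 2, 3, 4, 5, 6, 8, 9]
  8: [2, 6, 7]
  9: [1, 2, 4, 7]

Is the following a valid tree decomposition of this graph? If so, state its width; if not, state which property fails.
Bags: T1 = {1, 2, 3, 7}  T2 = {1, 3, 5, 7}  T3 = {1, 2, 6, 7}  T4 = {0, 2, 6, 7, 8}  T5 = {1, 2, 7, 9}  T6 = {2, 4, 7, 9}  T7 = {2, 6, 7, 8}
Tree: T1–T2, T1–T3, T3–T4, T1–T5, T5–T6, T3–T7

No — bags containing vertex 8 are not connected in the tree.

A tree decomposition must satisfy three properties: every vertex lies in some bag; for every edge, both endpoints lie together in some bag; and for every vertex, the bags containing it form a connected subtree. Here bags containing vertex 8 are not connected in the tree, so the decomposition is invalid.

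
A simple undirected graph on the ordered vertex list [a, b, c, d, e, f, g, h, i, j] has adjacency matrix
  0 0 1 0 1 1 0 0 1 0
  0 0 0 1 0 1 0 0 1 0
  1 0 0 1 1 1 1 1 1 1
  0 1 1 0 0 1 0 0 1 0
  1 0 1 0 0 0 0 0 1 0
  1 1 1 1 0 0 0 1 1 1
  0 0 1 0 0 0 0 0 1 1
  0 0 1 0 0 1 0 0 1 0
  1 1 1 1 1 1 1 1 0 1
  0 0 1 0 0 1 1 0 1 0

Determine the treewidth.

A width-3 tree decomposition is:
Bags: B1 = {b, d, f, i}  B2 = {c, d, f, i}  B3 = {c, f, i, j}  B4 = {c, f, h, i}  B5 = {c, g, i, j}  B6 = {a, c, f, i}  B7 = {a, c, e, i}
Tree: B1–B2, B2–B3, B2–B4, B3–B5, B2–B6, B6–B7
The largest bag has 4 vertices, giving width 3; this decomposition certifies tw(G) ≤ 3. Conversely, {c, g, i, j} is a clique of size 4, and the vertices of any clique must share a bag in every tree decomposition; so some bag has ≥ 4 vertices and tw(G) ≥ 3. Therefore the treewidth is 3.

3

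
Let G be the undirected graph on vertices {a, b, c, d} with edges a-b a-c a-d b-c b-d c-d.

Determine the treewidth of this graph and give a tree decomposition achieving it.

A single bag containing all 4 vertices is trivially a valid decomposition of width 3. Conversely, {a, b, c, d} is a clique of size 4, and the vertices of any clique must share a bag in every tree decomposition; so some bag has ≥ 4 vertices and tw(G) ≥ 3. The upper and lower bounds meet at 3, so that is the treewidth.

Treewidth 3.
Bags: B1 = {a, b, c, d}
Tree: (single bag)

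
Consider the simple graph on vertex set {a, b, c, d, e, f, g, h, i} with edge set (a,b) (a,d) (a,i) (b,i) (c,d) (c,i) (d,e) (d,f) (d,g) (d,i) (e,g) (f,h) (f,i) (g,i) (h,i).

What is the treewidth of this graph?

2

A width-2 tree decomposition is:
Bags: B1 = {d, f, i}  B2 = {f, h, i}  B3 = {d, g, i}  B4 = {a, d, i}  B5 = {a, b, i}  B6 = {d, e, g}  B7 = {c, d, i}
Tree: B1–B2, B1–B3, B1–B4, B4–B5, B3–B6, B3–B7
Every bag has size at most 3, so the width is 3 − 1 = 2 and tw(G) ≤ 2. Conversely, {d, e, g} is a clique of size 3, and the vertices of any clique must share a bag in every tree decomposition; so some bag has ≥ 3 vertices and tw(G) ≥ 2. Hence tw(G) = 2 exactly.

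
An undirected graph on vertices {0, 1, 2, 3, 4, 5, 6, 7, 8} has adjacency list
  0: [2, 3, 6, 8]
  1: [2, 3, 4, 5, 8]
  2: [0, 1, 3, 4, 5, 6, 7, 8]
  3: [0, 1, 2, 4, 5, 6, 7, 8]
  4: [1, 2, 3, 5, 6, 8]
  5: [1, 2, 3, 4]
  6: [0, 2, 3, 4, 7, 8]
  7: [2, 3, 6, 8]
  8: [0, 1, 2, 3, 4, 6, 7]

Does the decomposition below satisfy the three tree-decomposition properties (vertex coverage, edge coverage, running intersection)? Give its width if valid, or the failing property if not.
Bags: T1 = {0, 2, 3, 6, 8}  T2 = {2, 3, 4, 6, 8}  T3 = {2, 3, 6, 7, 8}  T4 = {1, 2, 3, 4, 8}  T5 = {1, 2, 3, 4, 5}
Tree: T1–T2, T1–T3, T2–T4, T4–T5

Every vertex of G appears in some bag (union = {0, 1, 2, 3, 4, 5, 6, 7, 8}); every edge is covered by a bag; and for each vertex v the set of bags containing v is connected in the bag tree. The decomposition is therefore valid. The largest bag has 5 vertices, so the width is 4.

Yes; width 4.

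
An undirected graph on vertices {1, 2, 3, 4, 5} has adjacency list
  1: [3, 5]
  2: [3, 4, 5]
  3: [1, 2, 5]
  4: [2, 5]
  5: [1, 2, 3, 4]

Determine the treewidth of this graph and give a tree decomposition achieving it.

Treewidth 2.
One optimal decomposition is:
Bags: B1 = {2, 3, 5}  B2 = {2, 4, 5}  B3 = {1, 3, 5}
Tree: B1–B2, B1–B3

The largest bag has 3 vertices, giving width 2; this decomposition certifies tw(G) ≤ 2. For the lower bound, the 3 vertices {1, 3, 5} are pairwise adjacent, and any tree decomposition puts a clique entirely inside one bag — forcing width ≥ 2. Therefore the treewidth is 2.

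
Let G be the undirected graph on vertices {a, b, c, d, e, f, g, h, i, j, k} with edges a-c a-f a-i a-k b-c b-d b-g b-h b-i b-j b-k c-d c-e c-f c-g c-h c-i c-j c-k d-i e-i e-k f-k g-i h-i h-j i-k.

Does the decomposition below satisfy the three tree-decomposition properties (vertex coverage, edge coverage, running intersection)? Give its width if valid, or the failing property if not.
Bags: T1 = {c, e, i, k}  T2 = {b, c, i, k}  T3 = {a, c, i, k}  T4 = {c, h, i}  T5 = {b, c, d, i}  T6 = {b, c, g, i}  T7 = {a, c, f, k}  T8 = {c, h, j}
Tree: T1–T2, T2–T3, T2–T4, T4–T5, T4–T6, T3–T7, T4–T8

No — edge (b,h) lies in no bag.

A tree decomposition must satisfy three properties: every vertex lies in some bag; for every edge, both endpoints lie together in some bag; and for every vertex, the bags containing it form a connected subtree. Here edge (b,h) lies in no bag, so the decomposition is invalid.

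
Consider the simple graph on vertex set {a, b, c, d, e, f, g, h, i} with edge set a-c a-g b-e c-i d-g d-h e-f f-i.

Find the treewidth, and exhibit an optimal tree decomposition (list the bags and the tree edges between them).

Treewidth 1.
One optimal decomposition is:
Bags: B1 = {d, h}  B2 = {d, g}  B3 = {a, g}  B4 = {a, c}  B5 = {c, i}  B6 = {f, i}  B7 = {e, f}  B8 = {b, e}
Tree: B1–B2, B2–B3, B3–B4, B4–B5, B5–B6, B6–B7, B7–B8

Every bag has size at most 2, so the width is 2 − 1 = 1 and tw(G) ≤ 1. Since G has at least one edge (e.g. h–d), it is not an edgeless graph, so tw(G) ≥ 1. Therefore the treewidth is 1.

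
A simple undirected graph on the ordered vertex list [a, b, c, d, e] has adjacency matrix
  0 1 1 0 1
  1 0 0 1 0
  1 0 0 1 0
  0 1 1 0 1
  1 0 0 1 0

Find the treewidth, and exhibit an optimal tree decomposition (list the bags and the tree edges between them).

Every bag has size at most 3, so the width is 3 − 1 = 2 and tw(G) ≤ 2. For the lower bound, G contains the cycle a–c–d–e–a, so G is not a forest; only forests have treewidth ≤ 1, hence tw(G) ≥ 2. Therefore the treewidth is 2.

Treewidth 2.
Bags: B1 = {a, c, d}  B2 = {a, d, e}  B3 = {a, b, d}
Tree: B1–B2, B2–B3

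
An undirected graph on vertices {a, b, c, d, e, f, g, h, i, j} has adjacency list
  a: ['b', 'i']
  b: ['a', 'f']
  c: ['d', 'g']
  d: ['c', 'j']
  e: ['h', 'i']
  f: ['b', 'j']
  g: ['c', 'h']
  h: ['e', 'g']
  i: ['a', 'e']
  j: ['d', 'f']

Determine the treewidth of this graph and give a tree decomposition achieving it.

The largest bag has 3 vertices, giving width 2; this decomposition certifies tw(G) ≤ 2. Since b–a–i–e–h–g–c–d–j–f–b is a cycle in G, G is not acyclic. Forests are exactly the graphs of treewidth ≤ 1, so tw(G) ≥ 2. Hence tw(G) = 2 exactly.

Treewidth 2.
One such decomposition:
Bags: B1 = {a, b, i}  B2 = {b, e, i}  B3 = {b, e, h}  B4 = {b, g, h}  B5 = {b, c, g}  B6 = {b, c, d}  B7 = {b, d, j}  B8 = {b, f, j}
Tree: B1–B2, B2–B3, B3–B4, B4–B5, B5–B6, B6–B7, B7–B8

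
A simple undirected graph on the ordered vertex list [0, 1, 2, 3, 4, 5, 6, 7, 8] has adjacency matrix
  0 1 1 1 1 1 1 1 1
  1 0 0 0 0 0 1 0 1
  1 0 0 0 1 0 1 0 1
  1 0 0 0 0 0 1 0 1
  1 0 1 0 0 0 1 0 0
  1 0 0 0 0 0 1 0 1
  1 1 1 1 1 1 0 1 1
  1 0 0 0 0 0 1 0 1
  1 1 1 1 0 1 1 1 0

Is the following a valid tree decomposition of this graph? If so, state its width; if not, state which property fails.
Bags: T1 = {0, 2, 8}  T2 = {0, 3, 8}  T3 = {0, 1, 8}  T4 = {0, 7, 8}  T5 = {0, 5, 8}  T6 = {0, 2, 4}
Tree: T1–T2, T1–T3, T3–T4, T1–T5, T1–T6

No — vertex 6 appears in no bag.

A tree decomposition must satisfy three properties: every vertex lies in some bag; for every edge, both endpoints lie together in some bag; and for every vertex, the bags containing it form a connected subtree. Here vertex 6 appears in no bag, so the decomposition is invalid.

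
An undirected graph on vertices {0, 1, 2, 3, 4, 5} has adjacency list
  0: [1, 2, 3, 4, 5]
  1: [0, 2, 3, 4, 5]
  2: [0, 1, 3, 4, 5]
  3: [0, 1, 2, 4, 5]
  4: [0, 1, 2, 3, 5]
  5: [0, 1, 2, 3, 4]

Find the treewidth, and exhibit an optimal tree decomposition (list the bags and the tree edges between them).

Treewidth 5.
One optimal decomposition is:
Bags: B1 = {0, 1, 2, 3, 4, 5}
Tree: (single bag)

With just one bag of size 6, the width is 6 − 1 = 5, so tw(G) ≤ 5. For the lower bound, the 6 vertices {0, 1, 2, 3, 4, 5} are pairwise adjacent, and any tree decomposition puts a clique entirely inside one bag — forcing width ≥ 5. Combining the bounds, tw(G) = 5.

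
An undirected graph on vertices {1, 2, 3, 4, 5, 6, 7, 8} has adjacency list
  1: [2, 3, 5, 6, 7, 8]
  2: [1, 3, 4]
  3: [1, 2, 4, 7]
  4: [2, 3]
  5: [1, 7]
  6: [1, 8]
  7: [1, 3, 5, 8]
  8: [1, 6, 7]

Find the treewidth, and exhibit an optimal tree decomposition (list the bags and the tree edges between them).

Every bag has size at most 3, so the width is 3 − 1 = 2 and tw(G) ≤ 2. Conversely, {1, 2, 3} is a clique of size 3, and the vertices of any clique must share a bag in every tree decomposition; so some bag has ≥ 3 vertices and tw(G) ≥ 2. Hence tw(G) = 2 exactly.

Treewidth 2.
One optimal decomposition is:
Bags: B1 = {1, 3, 7}  B2 = {1, 2, 3}  B3 = {2, 3, 4}  B4 = {1, 7, 8}  B5 = {1, 5, 7}  B6 = {1, 6, 8}
Tree: B1–B2, B2–B3, B1–B4, B4–B5, B4–B6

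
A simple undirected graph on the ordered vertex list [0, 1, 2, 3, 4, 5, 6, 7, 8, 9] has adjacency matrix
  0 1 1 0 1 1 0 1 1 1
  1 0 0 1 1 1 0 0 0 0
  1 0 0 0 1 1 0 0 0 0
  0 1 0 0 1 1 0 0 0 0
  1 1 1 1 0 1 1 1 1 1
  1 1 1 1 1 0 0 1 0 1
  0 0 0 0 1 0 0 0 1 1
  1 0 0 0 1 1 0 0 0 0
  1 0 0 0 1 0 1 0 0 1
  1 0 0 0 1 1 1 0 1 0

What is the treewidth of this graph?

3

A width-3 tree decomposition is:
Bags: B1 = {0, 1, 4, 5}  B2 = {0, 4, 5, 7}  B3 = {0, 4, 5, 9}  B4 = {0, 4, 8, 9}  B5 = {4, 6, 8, 9}  B6 = {0, 2, 4, 5}  B7 = {1, 3, 4, 5}
Tree: B1–B2, B1–B3, B3–B4, B4–B5, B2–B6, B1–B7
The largest bag has 4 vertices, giving width 3; this decomposition certifies tw(G) ≤ 3. On the other hand G contains the 4-clique {0, 4, 8, 9}. A clique must lie in a single bag of any decomposition, so no decomposition can have width below 3. Hence tw(G) = 3 exactly.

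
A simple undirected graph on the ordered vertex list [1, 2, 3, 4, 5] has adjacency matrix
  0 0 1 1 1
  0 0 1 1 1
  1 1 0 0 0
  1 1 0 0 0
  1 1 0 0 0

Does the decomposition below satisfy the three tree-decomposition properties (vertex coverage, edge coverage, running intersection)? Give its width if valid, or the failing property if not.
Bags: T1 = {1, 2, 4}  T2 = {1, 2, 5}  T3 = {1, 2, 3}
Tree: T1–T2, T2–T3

Checking the three conditions: (i) the bags cover all of {1, 2, 3, 4, 5}; (ii) for each edge, some bag contains both endpoints; (iii) the bags containing any fixed vertex form a subtree. All hold, so the decomposition is valid with width 3 − 1 = 2.

Yes; width 2.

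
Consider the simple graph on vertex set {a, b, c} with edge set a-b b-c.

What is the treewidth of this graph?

A width-1 tree decomposition is:
Bags: B1 = {a, b}  B2 = {b, c}
Tree: B1–B2
Each bag holds 2 vertices, so the decomposition has width 1, which upper-bounds the treewidth. Since G has at least one edge (e.g. b–a), it is not an edgeless graph, so tw(G) ≥ 1. Hence tw(G) = 1 exactly.

1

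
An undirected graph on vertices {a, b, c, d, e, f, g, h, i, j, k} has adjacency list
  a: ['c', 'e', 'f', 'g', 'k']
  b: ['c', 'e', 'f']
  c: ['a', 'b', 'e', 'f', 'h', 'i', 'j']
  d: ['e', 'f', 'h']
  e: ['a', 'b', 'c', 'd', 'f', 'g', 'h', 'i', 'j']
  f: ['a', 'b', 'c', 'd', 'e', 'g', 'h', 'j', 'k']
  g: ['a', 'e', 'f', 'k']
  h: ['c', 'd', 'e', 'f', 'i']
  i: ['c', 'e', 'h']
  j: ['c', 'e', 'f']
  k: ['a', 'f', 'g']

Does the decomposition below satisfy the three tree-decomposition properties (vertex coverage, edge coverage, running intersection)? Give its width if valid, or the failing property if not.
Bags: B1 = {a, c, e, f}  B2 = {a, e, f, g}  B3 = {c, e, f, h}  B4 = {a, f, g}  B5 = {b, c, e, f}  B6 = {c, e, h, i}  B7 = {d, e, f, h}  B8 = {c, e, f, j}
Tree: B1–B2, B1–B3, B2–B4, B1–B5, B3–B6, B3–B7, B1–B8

A tree decomposition must satisfy three properties: every vertex lies in some bag; for every edge, both endpoints lie together in some bag; and for every vertex, the bags containing it form a connected subtree. Here vertex k appears in no bag, so the decomposition is invalid.

No — vertex k appears in no bag.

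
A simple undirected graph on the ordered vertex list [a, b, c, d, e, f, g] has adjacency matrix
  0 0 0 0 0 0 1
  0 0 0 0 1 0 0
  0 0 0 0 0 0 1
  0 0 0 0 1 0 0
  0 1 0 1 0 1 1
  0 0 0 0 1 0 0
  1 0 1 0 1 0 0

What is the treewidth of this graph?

A width-1 tree decomposition is:
Bags: B1 = {e, g}  B2 = {c, g}  B3 = {a, g}  B4 = {d, e}  B5 = {b, e}  B6 = {e, f}
Tree: B1–B2, B1–B3, B1–B4, B1–B5, B5–B6
Each bag holds 2 vertices, so the decomposition has width 1, which upper-bounds the treewidth. Any graph with an edge has treewidth ≥ 1, and G has the edge e–g. The upper and lower bounds meet at 1, so that is the treewidth.

1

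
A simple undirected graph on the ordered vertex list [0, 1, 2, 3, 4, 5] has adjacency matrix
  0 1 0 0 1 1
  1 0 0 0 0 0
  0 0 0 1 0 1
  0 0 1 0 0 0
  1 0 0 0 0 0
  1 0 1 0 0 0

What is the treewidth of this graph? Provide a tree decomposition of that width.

Treewidth 1.
One optimal decomposition is:
Bags: B1 = {0, 5}  B2 = {2, 5}  B3 = {0, 1}  B4 = {0, 4}  B5 = {2, 3}
Tree: B1–B2, B1–B3, B1–B4, B2–B5

Each bag holds 2 vertices, so the decomposition has width 1, which upper-bounds the treewidth. G has an edge, so its treewidth is at least 1. Combining the bounds, tw(G) = 1.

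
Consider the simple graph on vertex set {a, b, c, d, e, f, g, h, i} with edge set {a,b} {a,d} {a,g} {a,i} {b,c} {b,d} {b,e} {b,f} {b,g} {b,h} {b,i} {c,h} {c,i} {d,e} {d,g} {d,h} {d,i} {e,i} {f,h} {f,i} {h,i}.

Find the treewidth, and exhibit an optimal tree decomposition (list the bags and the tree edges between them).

Treewidth 3.
Bags: B1 = {a, b, d, i}  B2 = {b, d, h, i}  B3 = {b, c, h, i}  B4 = {b, f, h, i}  B5 = {b, d, e, i}  B6 = {a, b, d, g}
Tree: B1–B2, B2–B3, B2–B4, B2–B5, B1–B6

Every bag has size at most 4, so the width is 4 − 1 = 3 and tw(G) ≤ 3. For the lower bound, the 4 vertices {a, b, d, g} are pairwise adjacent, and any tree decomposition puts a clique entirely inside one bag — forcing width ≥ 3. Hence tw(G) = 3 exactly.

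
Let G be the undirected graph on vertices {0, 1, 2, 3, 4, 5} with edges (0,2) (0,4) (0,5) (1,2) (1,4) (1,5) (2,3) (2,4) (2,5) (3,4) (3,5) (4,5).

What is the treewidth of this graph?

3

A width-3 tree decomposition is:
Bags: B1 = {0, 2, 4, 5}  B2 = {2, 3, 4, 5}  B3 = {1, 2, 4, 5}
Tree: B1–B2, B1–B3
Each bag holds 4 vertices, so the decomposition has width 3, which upper-bounds the treewidth. Conversely, {0, 2, 4, 5} is a clique of size 4, and the vertices of any clique must share a bag in every tree decomposition; so some bag has ≥ 4 vertices and tw(G) ≥ 3. Hence tw(G) = 3 exactly.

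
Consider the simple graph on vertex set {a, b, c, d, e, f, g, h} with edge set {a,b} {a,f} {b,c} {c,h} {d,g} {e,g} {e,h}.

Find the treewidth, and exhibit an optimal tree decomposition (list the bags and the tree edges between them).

Treewidth 1.
One optimal decomposition is:
Bags: B1 = {d, g}  B2 = {e, g}  B3 = {e, h}  B4 = {c, h}  B5 = {b, c}  B6 = {a, b}  B7 = {a, f}
Tree: B1–B2, B2–B3, B3–B4, B4–B5, B5–B6, B6–B7

Each bag holds 2 vertices, so the decomposition has width 1, which upper-bounds the treewidth. Since G has at least one edge (e.g. d–g), it is not an edgeless graph, so tw(G) ≥ 1. Combining the bounds, tw(G) = 1.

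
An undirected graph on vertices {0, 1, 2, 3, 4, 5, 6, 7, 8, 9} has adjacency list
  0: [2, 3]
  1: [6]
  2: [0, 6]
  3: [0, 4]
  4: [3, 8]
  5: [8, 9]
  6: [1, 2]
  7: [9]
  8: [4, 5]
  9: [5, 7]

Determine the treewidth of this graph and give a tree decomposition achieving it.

Each bag holds 2 vertices, so the decomposition has width 1, which upper-bounds the treewidth. Since G has at least one edge (e.g. 7–9), it is not an edgeless graph, so tw(G) ≥ 1. Therefore the treewidth is 1.

Treewidth 1.
One optimal decomposition is:
Bags: B1 = {7, 9}  B2 = {5, 9}  B3 = {5, 8}  B4 = {4, 8}  B5 = {3, 4}  B6 = {0, 3}  B7 = {0, 2}  B8 = {2, 6}  B9 = {1, 6}
Tree: B1–B2, B2–B3, B3–B4, B4–B5, B5–B6, B6–B7, B7–B8, B8–B9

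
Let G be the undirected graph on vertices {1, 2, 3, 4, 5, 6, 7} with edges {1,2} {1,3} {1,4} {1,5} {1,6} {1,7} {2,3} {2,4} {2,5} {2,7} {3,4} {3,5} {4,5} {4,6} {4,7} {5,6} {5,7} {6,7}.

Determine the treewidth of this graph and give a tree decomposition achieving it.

Treewidth 4.
One such decomposition:
Bags: B1 = {1, 2, 4, 5, 7}  B2 = {1, 2, 3, 4, 5}  B3 = {1, 4, 5, 6, 7}
Tree: B1–B2, B1–B3

The largest bag has 5 vertices, giving width 4; this decomposition certifies tw(G) ≤ 4. On the other hand G contains the 5-clique {1, 2, 3, 4, 5}. A clique must lie in a single bag of any decomposition, so no decomposition can have width below 4. The upper and lower bounds meet at 4, so that is the treewidth.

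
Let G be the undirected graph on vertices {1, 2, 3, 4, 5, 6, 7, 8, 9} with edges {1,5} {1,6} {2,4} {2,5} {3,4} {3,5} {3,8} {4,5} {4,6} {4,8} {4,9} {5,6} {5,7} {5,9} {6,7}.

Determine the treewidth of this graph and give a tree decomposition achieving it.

Treewidth 2.
One optimal decomposition is:
Bags: B1 = {4, 5, 9}  B2 = {4, 5, 6}  B3 = {5, 6, 7}  B4 = {3, 4, 5}  B5 = {3, 4, 8}  B6 = {2, 4, 5}  B7 = {1, 5, 6}
Tree: B1–B2, B2–B3, B2–B4, B4–B5, B2–B6, B3–B7

Every bag has size at most 3, so the width is 3 − 1 = 2 and tw(G) ≤ 2. On the other hand G contains the 3-clique {3, 4, 8}. A clique must lie in a single bag of any decomposition, so no decomposition can have width below 2. The upper and lower bounds meet at 2, so that is the treewidth.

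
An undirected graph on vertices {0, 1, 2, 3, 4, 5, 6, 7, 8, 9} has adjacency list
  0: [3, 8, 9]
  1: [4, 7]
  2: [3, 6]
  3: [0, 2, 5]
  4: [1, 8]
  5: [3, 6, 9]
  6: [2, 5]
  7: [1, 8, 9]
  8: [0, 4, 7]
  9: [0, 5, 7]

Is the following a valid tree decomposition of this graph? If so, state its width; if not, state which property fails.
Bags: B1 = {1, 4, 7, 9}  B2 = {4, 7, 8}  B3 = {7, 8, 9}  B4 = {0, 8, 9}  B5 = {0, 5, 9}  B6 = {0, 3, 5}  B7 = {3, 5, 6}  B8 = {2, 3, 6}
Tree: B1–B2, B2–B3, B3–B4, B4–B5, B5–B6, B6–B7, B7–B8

No — bags containing vertex 9 are not connected in the tree.

A tree decomposition must satisfy three properties: every vertex lies in some bag; for every edge, both endpoints lie together in some bag; and for every vertex, the bags containing it form a connected subtree. Here bags containing vertex 9 are not connected in the tree, so the decomposition is invalid.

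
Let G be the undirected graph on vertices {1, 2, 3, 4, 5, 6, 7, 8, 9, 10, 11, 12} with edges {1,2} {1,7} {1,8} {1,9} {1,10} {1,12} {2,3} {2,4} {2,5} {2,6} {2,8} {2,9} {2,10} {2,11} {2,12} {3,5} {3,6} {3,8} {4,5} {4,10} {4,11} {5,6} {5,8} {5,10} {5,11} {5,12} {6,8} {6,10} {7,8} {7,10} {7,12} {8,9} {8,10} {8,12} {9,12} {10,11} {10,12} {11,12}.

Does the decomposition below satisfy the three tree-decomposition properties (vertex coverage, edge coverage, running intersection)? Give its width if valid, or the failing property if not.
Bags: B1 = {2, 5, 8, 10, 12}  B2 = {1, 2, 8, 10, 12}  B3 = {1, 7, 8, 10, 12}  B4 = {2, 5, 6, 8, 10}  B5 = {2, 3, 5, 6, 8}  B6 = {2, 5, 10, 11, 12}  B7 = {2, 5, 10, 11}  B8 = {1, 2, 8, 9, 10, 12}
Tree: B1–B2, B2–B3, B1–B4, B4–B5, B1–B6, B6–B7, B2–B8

No — vertex 4 appears in no bag.

A tree decomposition must satisfy three properties: every vertex lies in some bag; for every edge, both endpoints lie together in some bag; and for every vertex, the bags containing it form a connected subtree. Here vertex 4 appears in no bag, so the decomposition is invalid.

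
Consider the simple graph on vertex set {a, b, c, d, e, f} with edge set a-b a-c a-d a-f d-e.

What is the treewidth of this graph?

1

A width-1 tree decomposition is:
Bags: B1 = {a, d}  B2 = {a, c}  B3 = {d, e}  B4 = {a, b}  B5 = {a, f}
Tree: B1–B2, B1–B3, B2–B4, B4–B5
Every bag has size at most 2, so the width is 2 − 1 = 1 and tw(G) ≤ 1. Since G has at least one edge (e.g. a–d), it is not an edgeless graph, so tw(G) ≥ 1. The upper and lower bounds meet at 1, so that is the treewidth.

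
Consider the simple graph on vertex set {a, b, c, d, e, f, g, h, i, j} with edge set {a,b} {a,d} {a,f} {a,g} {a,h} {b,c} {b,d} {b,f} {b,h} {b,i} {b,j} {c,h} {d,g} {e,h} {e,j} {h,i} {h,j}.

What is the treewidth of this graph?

2

A width-2 tree decomposition is:
Bags: B1 = {b, h, i}  B2 = {a, b, h}  B3 = {b, c, h}  B4 = {b, h, j}  B5 = {a, b, d}  B6 = {a, d, g}  B7 = {a, b, f}  B8 = {e, h, j}
Tree: B1–B2, B1–B3, B1–B4, B2–B5, B5–B6, B2–B7, B4–B8
Each bag holds 3 vertices, so the decomposition has width 2, which upper-bounds the treewidth. On the other hand G contains the 3-clique {a, d, g}. A clique must lie in a single bag of any decomposition, so no decomposition can have width below 2. Therefore the treewidth is 2.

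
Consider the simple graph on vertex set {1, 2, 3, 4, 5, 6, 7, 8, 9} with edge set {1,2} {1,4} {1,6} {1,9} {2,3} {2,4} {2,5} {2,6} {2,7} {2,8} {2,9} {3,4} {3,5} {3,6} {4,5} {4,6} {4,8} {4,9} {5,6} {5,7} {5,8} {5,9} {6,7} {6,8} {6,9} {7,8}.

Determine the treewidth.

4

A width-4 tree decomposition is:
Bags: B1 = {2, 3, 4, 5, 6}  B2 = {2, 4, 5, 6, 8}  B3 = {2, 4, 5, 6, 9}  B4 = {1, 2, 4, 6, 9}  B5 = {2, 5, 6, 7, 8}
Tree: B1–B2, B2–B3, B3–B4, B2–B5
Every bag has size at most 5, so the width is 5 − 1 = 4 and tw(G) ≤ 4. On the other hand G contains the 5-clique {1, 2, 4, 6, 9}. A clique must lie in a single bag of any decomposition, so no decomposition can have width below 4. Hence tw(G) = 4 exactly.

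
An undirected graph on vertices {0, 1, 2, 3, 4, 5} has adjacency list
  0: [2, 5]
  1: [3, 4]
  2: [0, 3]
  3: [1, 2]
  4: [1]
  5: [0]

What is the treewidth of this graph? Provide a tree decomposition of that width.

Treewidth 1.
One such decomposition:
Bags: B1 = {0, 5}  B2 = {0, 2}  B3 = {2, 3}  B4 = {1, 3}  B5 = {1, 4}
Tree: B1–B2, B2–B3, B3–B4, B4–B5

The largest bag has 2 vertices, giving width 1; this decomposition certifies tw(G) ≤ 1. G has an edge, so its treewidth is at least 1. Therefore the treewidth is 1.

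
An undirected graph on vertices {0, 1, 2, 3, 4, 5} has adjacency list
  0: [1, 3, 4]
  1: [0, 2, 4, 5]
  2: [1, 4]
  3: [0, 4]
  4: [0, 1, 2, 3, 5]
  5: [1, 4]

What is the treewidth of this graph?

A width-2 tree decomposition is:
Bags: B1 = {0, 3, 4}  B2 = {0, 1, 4}  B3 = {1, 4, 5}  B4 = {1, 2, 4}
Tree: B1–B2, B2–B3, B2–B4
The largest bag has 3 vertices, giving width 2; this decomposition certifies tw(G) ≤ 2. For the lower bound, the 3 vertices {0, 1, 4} are pairwise adjacent, and any tree decomposition puts a clique entirely inside one bag — forcing width ≥ 2. Therefore the treewidth is 2.

2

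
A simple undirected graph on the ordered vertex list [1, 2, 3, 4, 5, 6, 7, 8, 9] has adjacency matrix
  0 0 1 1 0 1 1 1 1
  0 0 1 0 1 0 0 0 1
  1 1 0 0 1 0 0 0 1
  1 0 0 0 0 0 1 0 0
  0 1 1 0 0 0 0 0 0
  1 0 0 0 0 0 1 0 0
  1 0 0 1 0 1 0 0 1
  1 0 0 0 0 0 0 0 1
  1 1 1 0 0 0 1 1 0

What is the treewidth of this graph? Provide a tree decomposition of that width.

Treewidth 2.
One optimal decomposition is:
Bags: B1 = {2, 3, 9}  B2 = {1, 3, 9}  B3 = {1, 8, 9}  B4 = {2, 3, 5}  B5 = {1, 7, 9}  B6 = {1, 6, 7}  B7 = {1, 4, 7}
Tree: B1–B2, B2–B3, B1–B4, B2–B5, B5–B6, B6–B7

Each bag holds 3 vertices, so the decomposition has width 2, which upper-bounds the treewidth. For the lower bound, the 3 vertices {1, 8, 9} are pairwise adjacent, and any tree decomposition puts a clique entirely inside one bag — forcing width ≥ 2. Combining the bounds, tw(G) = 2.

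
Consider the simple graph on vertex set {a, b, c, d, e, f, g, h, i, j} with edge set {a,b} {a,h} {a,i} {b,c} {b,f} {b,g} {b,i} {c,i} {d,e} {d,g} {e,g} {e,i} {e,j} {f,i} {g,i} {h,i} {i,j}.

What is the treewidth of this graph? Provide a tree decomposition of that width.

The largest bag has 3 vertices, giving width 2; this decomposition certifies tw(G) ≤ 2. For the lower bound, the 3 vertices {d, e, g} are pairwise adjacent, and any tree decomposition puts a clique entirely inside one bag — forcing width ≥ 2. Combining the bounds, tw(G) = 2.

Treewidth 2.
Bags: B1 = {b, g, i}  B2 = {a, b, i}  B3 = {e, g, i}  B4 = {e, i, j}  B5 = {b, f, i}  B6 = {d, e, g}  B7 = {a, h, i}  B8 = {b, c, i}
Tree: B1–B2, B1–B3, B3–B4, B1–B5, B3–B6, B2–B7, B2–B8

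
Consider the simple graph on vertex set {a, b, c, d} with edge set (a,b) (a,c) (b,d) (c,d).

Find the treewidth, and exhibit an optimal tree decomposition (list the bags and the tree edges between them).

Every bag has size at most 3, so the width is 3 − 1 = 2 and tw(G) ≤ 2. Since b–a–c–d–b is a cycle in G, G is not acyclic. Forests are exactly the graphs of treewidth ≤ 1, so tw(G) ≥ 2. The upper and lower bounds meet at 2, so that is the treewidth.

Treewidth 2.
One such decomposition:
Bags: B1 = {a, b, c}  B2 = {b, c, d}
Tree: B1–B2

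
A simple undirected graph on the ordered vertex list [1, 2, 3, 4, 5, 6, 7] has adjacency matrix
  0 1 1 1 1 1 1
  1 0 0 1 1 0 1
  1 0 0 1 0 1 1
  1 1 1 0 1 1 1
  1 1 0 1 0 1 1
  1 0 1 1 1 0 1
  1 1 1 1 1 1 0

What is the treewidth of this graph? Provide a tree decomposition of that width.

The largest bag has 5 vertices, giving width 4; this decomposition certifies tw(G) ≤ 4. For the lower bound, the 5 vertices {1, 3, 4, 6, 7} are pairwise adjacent, and any tree decomposition puts a clique entirely inside one bag — forcing width ≥ 4. Hence tw(G) = 4 exactly.

Treewidth 4.
One such decomposition:
Bags: B1 = {1, 4, 5, 6, 7}  B2 = {1, 2, 4, 5, 7}  B3 = {1, 3, 4, 6, 7}
Tree: B1–B2, B1–B3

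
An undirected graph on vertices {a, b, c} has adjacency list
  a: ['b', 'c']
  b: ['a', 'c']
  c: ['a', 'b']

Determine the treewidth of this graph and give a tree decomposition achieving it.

Treewidth 2.
One optimal decomposition is:
Bags: B1 = {a, b, c}
Tree: (single bag)

With just one bag of size 3, the width is 3 − 1 = 2, so tw(G) ≤ 2. On the other hand G contains the 3-clique {a, b, c}. A clique must lie in a single bag of any decomposition, so no decomposition can have width below 2. Combining the bounds, tw(G) = 2.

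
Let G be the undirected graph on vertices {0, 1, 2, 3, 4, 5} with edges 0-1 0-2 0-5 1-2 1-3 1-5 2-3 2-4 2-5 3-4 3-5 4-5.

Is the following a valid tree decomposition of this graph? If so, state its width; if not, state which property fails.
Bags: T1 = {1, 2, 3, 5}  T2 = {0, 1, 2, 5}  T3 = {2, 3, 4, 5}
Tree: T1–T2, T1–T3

Yes; width 3.

Every vertex of G appears in some bag (union = {0, 1, 2, 3, 4, 5}); every edge is covered by a bag; and for each vertex v the set of bags containing v is connected in the bag tree. The decomposition is therefore valid. The largest bag has 4 vertices, so the width is 3.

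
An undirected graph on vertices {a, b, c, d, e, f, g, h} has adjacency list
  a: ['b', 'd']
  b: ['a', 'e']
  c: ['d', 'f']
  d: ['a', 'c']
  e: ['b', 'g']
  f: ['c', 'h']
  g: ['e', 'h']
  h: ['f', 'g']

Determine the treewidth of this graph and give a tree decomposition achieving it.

The largest bag has 3 vertices, giving width 2; this decomposition certifies tw(G) ≤ 2. Since h–g–e–b–a–d–c–f–h is a cycle in G, G is not acyclic. Forests are exactly the graphs of treewidth ≤ 1, so tw(G) ≥ 2. Combining the bounds, tw(G) = 2.

Treewidth 2.
Bags: B1 = {e, g, h}  B2 = {b, e, h}  B3 = {a, b, h}  B4 = {a, d, h}  B5 = {c, d, h}  B6 = {c, f, h}
Tree: B1–B2, B2–B3, B3–B4, B4–B5, B5–B6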